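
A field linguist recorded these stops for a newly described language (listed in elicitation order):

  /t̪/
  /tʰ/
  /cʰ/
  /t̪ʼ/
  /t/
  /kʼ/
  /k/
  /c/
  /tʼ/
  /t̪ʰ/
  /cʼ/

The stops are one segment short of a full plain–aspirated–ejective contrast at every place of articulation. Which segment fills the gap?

place of articulation  plain     aspirated  ejective
dental            t̪        t̪ʰ       t̪ʼ     
alveolar          t         tʰ        tʼ      
palatal           c         cʰ        cʼ      
velar             k         —         kʼ      
The velar row has no aspirated member, so the gap is the aspirated velar stop /kʰ/.

/kʰ/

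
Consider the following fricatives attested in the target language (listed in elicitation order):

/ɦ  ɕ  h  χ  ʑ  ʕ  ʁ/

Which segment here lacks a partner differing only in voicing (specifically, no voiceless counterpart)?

/ʕ/

Alveolo-palatal: /ɕ/ ~ /ʑ/
Uvular: /χ/ ~ /ʁ/
Glottal: /h/ ~ /ɦ/
Pharyngeal: only /ʕ/ (voiced); no voiceless partner.
So /ʕ/ is the unpaired segment.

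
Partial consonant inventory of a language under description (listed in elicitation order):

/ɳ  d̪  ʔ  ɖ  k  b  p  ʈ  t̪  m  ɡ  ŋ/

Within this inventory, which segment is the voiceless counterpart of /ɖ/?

/ʈ/

/ɖ/ is a voiced retroflex stop.
The voiceless counterpart is a voiceless retroflex stop — in this inventory, /ʈ/.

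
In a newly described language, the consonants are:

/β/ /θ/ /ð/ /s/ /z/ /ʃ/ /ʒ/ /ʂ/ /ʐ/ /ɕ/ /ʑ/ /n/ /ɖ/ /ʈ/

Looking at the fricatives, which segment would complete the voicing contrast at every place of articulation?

/ɸ/

bilabial: voiceless —, voiced /β/.
dental: voiceless /θ/, voiced /ð/.
alveolar: voiceless /s/, voiced /z/.
postalveolar: voiceless /ʃ/, voiced /ʒ/.
retroflex: voiceless /ʂ/, voiced /ʐ/.
alveolo-palatal: voiceless /ɕ/, voiced /ʑ/.
The bilabial row has no voiceless member, so the gap is the voiceless bilabial fricative /ɸ/.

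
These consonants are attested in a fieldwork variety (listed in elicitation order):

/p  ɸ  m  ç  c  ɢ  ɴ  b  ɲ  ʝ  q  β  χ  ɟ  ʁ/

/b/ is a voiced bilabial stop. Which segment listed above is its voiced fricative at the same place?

The voiced fricative at the same place is a voiced bilabial fricative — in this inventory, /β/.

/β/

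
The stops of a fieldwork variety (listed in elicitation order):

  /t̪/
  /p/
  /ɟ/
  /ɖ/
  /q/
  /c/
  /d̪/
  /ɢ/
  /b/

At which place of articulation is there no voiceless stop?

place of articulation  voiceless  voiced  
bilabial          p         b       
dental            t̪        d̪      
retroflex         —         ɖ       
palatal           c         ɟ       
uvular            q         ɢ       
Every place of articulation has a voiceless member except retroflex, where /ʈ/ would be expected.

retroflex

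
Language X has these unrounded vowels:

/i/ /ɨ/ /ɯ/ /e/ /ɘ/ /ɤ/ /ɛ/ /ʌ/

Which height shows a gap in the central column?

high: front /i/, central /ɨ/, back /ɯ/.
high-mid: front /e/, central /ɘ/, back /ɤ/.
low-mid: front /ɛ/, central —, back /ʌ/.
Every height has a central member except low-mid, where /ɜ/ would be expected.

low-mid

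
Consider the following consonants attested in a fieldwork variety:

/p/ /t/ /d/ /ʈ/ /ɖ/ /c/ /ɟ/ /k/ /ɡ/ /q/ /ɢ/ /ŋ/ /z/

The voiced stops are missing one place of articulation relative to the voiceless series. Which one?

Voiceless: /p/ (bilabial), /t/ (alveolar), /ʈ/ (retroflex), /c/ (palatal), /k/ (velar), /q/ (uvular).
Voiced: /d/ (alveolar), /ɖ/ (retroflex), /ɟ/ (palatal), /ɡ/ (velar), /ɢ/ (uvular).
Every place of articulation has a voiced member except bilabial, where /b/ would be expected.

bilabial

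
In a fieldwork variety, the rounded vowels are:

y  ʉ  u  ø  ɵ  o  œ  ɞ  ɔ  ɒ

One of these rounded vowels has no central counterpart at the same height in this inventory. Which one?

/ɒ/

High: /y/ ~ /ʉ/ ~ /u/
High-mid: /ø/ ~ /ɵ/ ~ /o/
Low-mid: /œ/ ~ /ɞ/ ~ /ɔ/
Low: only /ɒ/ (back); no central partner.
So /ɒ/ is the unpaired segment.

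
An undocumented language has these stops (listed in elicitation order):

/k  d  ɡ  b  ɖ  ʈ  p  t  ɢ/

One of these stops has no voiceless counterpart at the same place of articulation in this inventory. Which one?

Bilabial: /p/ ~ /b/
Alveolar: /t/ ~ /d/
Retroflex: /ʈ/ ~ /ɖ/
Velar: /k/ ~ /ɡ/
Uvular: only /ɢ/ (voiced); no voiceless partner.
So /ɢ/ is the unpaired segment.

/ɢ/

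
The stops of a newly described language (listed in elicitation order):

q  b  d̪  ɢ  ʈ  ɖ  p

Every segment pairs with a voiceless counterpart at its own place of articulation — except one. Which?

/d̪/

Bilabial: /p/ ~ /b/
Retroflex: /ʈ/ ~ /ɖ/
Uvular: /q/ ~ /ɢ/
Dental: only /d̪/ (voiced); no voiceless partner.
So /d̪/ is the unpaired segment.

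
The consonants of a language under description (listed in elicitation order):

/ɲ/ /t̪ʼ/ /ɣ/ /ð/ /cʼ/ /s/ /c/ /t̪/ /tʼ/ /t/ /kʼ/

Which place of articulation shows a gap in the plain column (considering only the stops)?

velar

Plain: /t̪/ (dental), /t/ (alveolar), /c/ (palatal).
Ejective: /t̪ʼ/ (dental), /tʼ/ (alveolar), /cʼ/ (palatal), /kʼ/ (velar).
Every place of articulation has a plain member except velar, where /k/ would be expected.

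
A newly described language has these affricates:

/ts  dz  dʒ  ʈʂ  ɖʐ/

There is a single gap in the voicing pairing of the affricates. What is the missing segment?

alveolar: voiceless /ts/, voiced /dz/.
postalveolar: voiceless —, voiced /dʒ/.
retroflex: voiceless /ʈʂ/, voiced /ɖʐ/.
The postalveolar row has no voiceless member, so the gap is the voiceless postalveolar affricate /tʃ/.

/tʃ/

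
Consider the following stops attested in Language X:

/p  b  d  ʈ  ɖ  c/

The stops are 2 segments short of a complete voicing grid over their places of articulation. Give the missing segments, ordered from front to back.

bilabial: voiceless /p/, voiced /b/.
alveolar: voiceless —, voiced /d/.
retroflex: voiceless /ʈ/, voiced /ɖ/.
palatal: voiceless /c/, voiced —.
Gaps, from front to back: alveolar lacks voiceless (/t/); palatal lacks voiced (/ɟ/).

/t/, /ɟ/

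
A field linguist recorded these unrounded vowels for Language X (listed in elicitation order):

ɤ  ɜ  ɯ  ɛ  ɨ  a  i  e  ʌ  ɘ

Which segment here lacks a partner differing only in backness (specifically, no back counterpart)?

High: /i/ ~ /ɨ/ ~ /ɯ/
High-mid: /e/ ~ /ɘ/ ~ /ɤ/
Low-mid: /ɛ/ ~ /ɜ/ ~ /ʌ/
Low: only /a/ (front); no back partner.
So /a/ is the unpaired segment.

/a/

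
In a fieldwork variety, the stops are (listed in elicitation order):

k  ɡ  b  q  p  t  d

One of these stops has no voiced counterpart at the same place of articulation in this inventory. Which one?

Bilabial: /p/ ~ /b/
Alveolar: /t/ ~ /d/
Velar: /k/ ~ /ɡ/
Uvular: only /q/ (voiceless); no voiced partner.
So /q/ is the unpaired segment.

/q/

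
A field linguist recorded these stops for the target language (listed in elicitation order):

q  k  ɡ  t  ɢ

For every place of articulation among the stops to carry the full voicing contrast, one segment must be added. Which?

place of articulation  voiceless  voiced  
alveolar          t         —       
velar             k         ɡ       
uvular            q         ɢ       
The alveolar row has no voiced member, so the gap is the voiced alveolar stop /d/.

/d/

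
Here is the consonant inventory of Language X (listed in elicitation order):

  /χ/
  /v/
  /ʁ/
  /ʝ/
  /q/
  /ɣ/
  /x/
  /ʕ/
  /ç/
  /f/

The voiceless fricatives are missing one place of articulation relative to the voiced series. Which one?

Voiceless: /f/ (labiodental), /ç/ (palatal), /x/ (velar), /χ/ (uvular).
Voiced: /v/ (labiodental), /ʝ/ (palatal), /ɣ/ (velar), /ʁ/ (uvular), /ʕ/ (pharyngeal).
Every place of articulation has a voiceless member except pharyngeal, where /ħ/ would be expected.

pharyngeal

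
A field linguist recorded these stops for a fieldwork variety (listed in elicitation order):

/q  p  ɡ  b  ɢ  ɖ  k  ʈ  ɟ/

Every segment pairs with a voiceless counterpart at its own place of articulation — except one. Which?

/ɟ/

Bilabial: /p/ ~ /b/
Retroflex: /ʈ/ ~ /ɖ/
Velar: /k/ ~ /ɡ/
Uvular: /q/ ~ /ɢ/
Palatal: only /ɟ/ (voiced); no voiceless partner.
So /ɟ/ is the unpaired segment.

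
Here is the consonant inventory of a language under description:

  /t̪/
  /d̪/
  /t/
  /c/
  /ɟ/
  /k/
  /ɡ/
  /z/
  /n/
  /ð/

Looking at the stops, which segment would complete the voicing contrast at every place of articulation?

dental: voiceless /t̪/, voiced /d̪/.
alveolar: voiceless /t/, voiced —.
palatal: voiceless /c/, voiced /ɟ/.
velar: voiceless /k/, voiced /ɡ/.
The alveolar row has no voiced member, so the gap is the voiced alveolar stop /d/.

/d/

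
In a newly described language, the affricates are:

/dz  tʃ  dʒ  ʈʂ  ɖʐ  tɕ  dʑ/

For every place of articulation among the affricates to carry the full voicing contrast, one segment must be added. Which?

/ts/

Voiceless: /tʃ/ (postalveolar), /ʈʂ/ (retroflex), /tɕ/ (alveolo-palatal).
Voiced: /dz/ (alveolar), /dʒ/ (postalveolar), /ɖʐ/ (retroflex), /dʑ/ (alveolo-palatal).
The alveolar row has no voiceless member, so the gap is the voiceless alveolar affricate /ts/.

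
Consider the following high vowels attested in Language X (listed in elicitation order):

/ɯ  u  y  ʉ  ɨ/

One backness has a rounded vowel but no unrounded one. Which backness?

front

backness          unrounded  rounded 
front             —         y       
central           ɨ         ʉ       
back              ɯ         u       
Every backness has an unrounded member except front, where /i/ would be expected.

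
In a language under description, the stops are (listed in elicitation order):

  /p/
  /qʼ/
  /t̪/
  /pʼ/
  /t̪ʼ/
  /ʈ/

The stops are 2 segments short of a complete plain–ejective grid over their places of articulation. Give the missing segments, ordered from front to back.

bilabial: plain /p/, ejective /pʼ/.
dental: plain /t̪/, ejective /t̪ʼ/.
retroflex: plain /ʈ/, ejective —.
uvular: plain —, ejective /qʼ/.
Gaps, from front to back: retroflex lacks ejective (/ʈʼ/); uvular lacks plain (/q/).

/ʈʼ/, /q/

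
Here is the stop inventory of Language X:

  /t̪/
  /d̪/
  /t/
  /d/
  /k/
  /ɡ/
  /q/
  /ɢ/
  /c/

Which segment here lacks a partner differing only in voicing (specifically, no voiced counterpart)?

Dental: /t̪/ ~ /d̪/
Alveolar: /t/ ~ /d/
Velar: /k/ ~ /ɡ/
Uvular: /q/ ~ /ɢ/
Palatal: only /c/ (voiceless); no voiced partner.
So /c/ is the unpaired segment.

/c/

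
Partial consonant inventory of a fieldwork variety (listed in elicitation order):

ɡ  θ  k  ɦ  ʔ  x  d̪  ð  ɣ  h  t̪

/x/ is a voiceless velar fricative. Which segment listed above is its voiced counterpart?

/ɣ/

The voiced counterpart is a voiced velar fricative — in this inventory, /ɣ/.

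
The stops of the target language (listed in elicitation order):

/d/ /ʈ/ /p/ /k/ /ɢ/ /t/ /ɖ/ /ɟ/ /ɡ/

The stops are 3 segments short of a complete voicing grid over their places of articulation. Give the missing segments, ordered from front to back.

/b/, /c/, /q/

place of articulation  voiceless  voiced  
bilabial          p         —       
alveolar          t         d       
retroflex         ʈ         ɖ       
palatal           —         ɟ       
velar             k         ɡ       
uvular            —         ɢ       
Gaps, from front to back: bilabial lacks voiced (/b/); palatal lacks voiceless (/c/); uvular lacks voiceless (/q/).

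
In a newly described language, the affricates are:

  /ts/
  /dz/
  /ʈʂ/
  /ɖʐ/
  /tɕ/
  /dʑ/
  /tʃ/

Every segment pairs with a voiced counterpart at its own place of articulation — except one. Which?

/tʃ/

Alveolar: /ts/ ~ /dz/
Retroflex: /ʈʂ/ ~ /ɖʐ/
Alveolo-palatal: /tɕ/ ~ /dʑ/
Postalveolar: only /tʃ/ (voiceless); no voiced partner.
So /tʃ/ is the unpaired segment.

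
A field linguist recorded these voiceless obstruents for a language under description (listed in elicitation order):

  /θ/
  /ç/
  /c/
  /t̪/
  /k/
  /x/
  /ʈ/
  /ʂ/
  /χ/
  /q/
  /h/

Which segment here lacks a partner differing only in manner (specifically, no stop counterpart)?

Dental: /t̪/ ~ /θ/
Retroflex: /ʈ/ ~ /ʂ/
Palatal: /c/ ~ /ç/
Velar: /k/ ~ /x/
Uvular: /q/ ~ /χ/
Glottal: only /h/ (fricative); no stop partner.
So /h/ is the unpaired segment.

/h/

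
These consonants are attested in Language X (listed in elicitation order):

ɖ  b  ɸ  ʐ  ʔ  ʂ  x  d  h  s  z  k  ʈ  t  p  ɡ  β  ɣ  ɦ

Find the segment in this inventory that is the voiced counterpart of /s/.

/s/ is a voiceless alveolar fricative.
The voiced counterpart is a voiced alveolar fricative — in this inventory, /z/.

/z/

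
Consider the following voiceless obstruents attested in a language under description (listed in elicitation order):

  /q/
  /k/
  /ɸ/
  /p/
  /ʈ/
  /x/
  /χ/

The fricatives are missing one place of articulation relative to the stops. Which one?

bilabial: stop /p/, fricative /ɸ/.
retroflex: stop /ʈ/, fricative —.
velar: stop /k/, fricative /x/.
uvular: stop /q/, fricative /χ/.
Every place of articulation has a fricative member except retroflex, where /ʂ/ would be expected.

retroflex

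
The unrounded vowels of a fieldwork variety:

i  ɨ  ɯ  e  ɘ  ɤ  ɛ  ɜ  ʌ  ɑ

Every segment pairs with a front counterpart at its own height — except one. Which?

/ɑ/

High: /i/ ~ /ɨ/ ~ /ɯ/
High-mid: /e/ ~ /ɘ/ ~ /ɤ/
Low-mid: /ɛ/ ~ /ɜ/ ~ /ʌ/
Low: only /ɑ/ (back); no front partner.
So /ɑ/ is the unpaired segment.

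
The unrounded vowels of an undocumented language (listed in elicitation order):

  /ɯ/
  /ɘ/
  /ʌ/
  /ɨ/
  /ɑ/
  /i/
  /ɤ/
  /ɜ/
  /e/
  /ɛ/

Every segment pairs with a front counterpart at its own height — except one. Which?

High: /i/ ~ /ɨ/ ~ /ɯ/
High-mid: /e/ ~ /ɘ/ ~ /ɤ/
Low-mid: /ɛ/ ~ /ɜ/ ~ /ʌ/
Low: only /ɑ/ (back); no front partner.
So /ɑ/ is the unpaired segment.

/ɑ/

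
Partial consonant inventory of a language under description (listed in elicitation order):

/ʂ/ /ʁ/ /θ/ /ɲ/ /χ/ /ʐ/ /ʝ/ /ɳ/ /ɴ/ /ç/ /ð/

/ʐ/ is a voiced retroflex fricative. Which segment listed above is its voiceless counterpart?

The voiceless counterpart is a voiceless retroflex fricative — in this inventory, /ʂ/.

/ʂ/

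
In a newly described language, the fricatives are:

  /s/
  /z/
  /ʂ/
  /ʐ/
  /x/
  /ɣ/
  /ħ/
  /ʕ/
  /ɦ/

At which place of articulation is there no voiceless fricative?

glottal

place of articulation  voiceless  voiced  
alveolar          s         z       
retroflex         ʂ         ʐ       
velar             x         ɣ       
pharyngeal        ħ         ʕ       
glottal           —         ɦ       
Every place of articulation has a voiceless member except glottal, where /h/ would be expected.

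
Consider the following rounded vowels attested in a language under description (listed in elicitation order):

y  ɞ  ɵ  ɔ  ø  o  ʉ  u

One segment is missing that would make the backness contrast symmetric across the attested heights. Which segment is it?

high: front /y/, central /ʉ/, back /u/.
high-mid: front /ø/, central /ɵ/, back /o/.
low-mid: front —, central /ɞ/, back /ɔ/.
The low-mid row has no front member, so the gap is the low-mid front rounded vowel /œ/.

/œ/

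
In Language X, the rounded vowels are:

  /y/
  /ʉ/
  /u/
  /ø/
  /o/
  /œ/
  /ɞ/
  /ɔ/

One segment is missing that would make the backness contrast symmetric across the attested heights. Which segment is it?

Front: /y/ (high), /ø/ (high-mid), /œ/ (low-mid).
Central: /ʉ/ (high), /ɞ/ (low-mid).
Back: /u/ (high), /o/ (high-mid), /ɔ/ (low-mid).
The high-mid row has no central member, so the gap is the high-mid central rounded vowel /ɵ/.

/ɵ/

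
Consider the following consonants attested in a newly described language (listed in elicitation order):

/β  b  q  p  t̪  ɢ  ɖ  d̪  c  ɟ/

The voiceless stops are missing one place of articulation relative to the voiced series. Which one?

Voiceless: /p/ (bilabial), /t̪/ (dental), /c/ (palatal), /q/ (uvular).
Voiced: /b/ (bilabial), /d̪/ (dental), /ɖ/ (retroflex), /ɟ/ (palatal), /ɢ/ (uvular).
Every place of articulation has a voiceless member except retroflex, where /ʈ/ would be expected.

retroflex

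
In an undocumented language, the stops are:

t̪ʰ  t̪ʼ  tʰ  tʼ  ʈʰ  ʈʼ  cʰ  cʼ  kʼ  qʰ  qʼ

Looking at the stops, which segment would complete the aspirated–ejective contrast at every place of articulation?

/kʰ/

Aspirated: /t̪ʰ/ (dental), /tʰ/ (alveolar), /ʈʰ/ (retroflex), /cʰ/ (palatal), /qʰ/ (uvular).
Ejective: /t̪ʼ/ (dental), /tʼ/ (alveolar), /ʈʼ/ (retroflex), /cʼ/ (palatal), /kʼ/ (velar), /qʼ/ (uvular).
The velar row has no aspirated member, so the gap is the aspirated velar stop /kʰ/.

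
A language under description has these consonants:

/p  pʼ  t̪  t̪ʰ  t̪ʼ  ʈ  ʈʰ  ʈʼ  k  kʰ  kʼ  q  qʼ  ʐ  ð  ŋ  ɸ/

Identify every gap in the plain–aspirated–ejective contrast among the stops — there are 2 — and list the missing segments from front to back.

/pʰ/, /qʰ/

bilabial: plain /p/, aspirated —, ejective /pʼ/.
dental: plain /t̪/, aspirated /t̪ʰ/, ejective /t̪ʼ/.
retroflex: plain /ʈ/, aspirated /ʈʰ/, ejective /ʈʼ/.
velar: plain /k/, aspirated /kʰ/, ejective /kʼ/.
uvular: plain /q/, aspirated —, ejective /qʼ/.
Gaps, from front to back: bilabial lacks aspirated (/pʰ/); uvular lacks aspirated (/qʰ/).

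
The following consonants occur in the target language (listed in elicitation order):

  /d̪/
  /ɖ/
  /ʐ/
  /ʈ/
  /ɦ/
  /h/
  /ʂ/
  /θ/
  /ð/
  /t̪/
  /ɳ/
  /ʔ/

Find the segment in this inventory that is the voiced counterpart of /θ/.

/ð/

/θ/ is a voiceless dental fricative.
The voiced counterpart is a voiced dental fricative — in this inventory, /ð/.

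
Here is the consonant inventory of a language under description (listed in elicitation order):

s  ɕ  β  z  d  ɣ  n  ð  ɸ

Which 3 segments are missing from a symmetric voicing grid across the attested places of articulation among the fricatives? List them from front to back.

/θ/, /ʑ/, /x/

bilabial: voiceless /ɸ/, voiced /β/.
dental: voiceless —, voiced /ð/.
alveolar: voiceless /s/, voiced /z/.
alveolo-palatal: voiceless /ɕ/, voiced —.
velar: voiceless —, voiced /ɣ/.
Gaps, from front to back: dental lacks voiceless (/θ/); alveolo-palatal lacks voiced (/ʑ/); velar lacks voiceless (/x/).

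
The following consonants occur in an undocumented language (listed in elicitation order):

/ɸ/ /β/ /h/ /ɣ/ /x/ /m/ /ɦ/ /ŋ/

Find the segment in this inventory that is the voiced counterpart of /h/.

/h/ is a voiceless glottal fricative.
The voiced counterpart is a voiced glottal fricative — in this inventory, /ɦ/.

/ɦ/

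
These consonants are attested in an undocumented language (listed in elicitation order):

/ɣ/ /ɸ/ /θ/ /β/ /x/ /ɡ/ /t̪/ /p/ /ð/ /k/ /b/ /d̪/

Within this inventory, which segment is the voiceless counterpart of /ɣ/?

/ɣ/ is a voiced velar fricative.
The voiceless counterpart is a voiceless velar fricative — in this inventory, /x/.

/x/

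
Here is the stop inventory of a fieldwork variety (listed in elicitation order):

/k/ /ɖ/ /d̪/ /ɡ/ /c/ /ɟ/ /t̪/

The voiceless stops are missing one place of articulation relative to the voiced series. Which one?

place of articulation  voiceless  voiced  
dental            t̪        d̪      
retroflex         —         ɖ       
palatal           c         ɟ       
velar             k         ɡ       
Every place of articulation has a voiceless member except retroflex, where /ʈ/ would be expected.

retroflex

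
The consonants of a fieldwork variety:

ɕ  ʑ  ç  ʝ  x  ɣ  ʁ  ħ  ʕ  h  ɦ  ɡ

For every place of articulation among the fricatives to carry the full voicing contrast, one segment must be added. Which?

place of articulation  voiceless  voiced  
alveolo-palatal   ɕ         ʑ       
palatal           ç         ʝ       
velar             x         ɣ       
uvular            —         ʁ       
pharyngeal        ħ         ʕ       
glottal           h         ɦ       
The uvular row has no voiceless member, so the gap is the voiceless uvular fricative /χ/.

/χ/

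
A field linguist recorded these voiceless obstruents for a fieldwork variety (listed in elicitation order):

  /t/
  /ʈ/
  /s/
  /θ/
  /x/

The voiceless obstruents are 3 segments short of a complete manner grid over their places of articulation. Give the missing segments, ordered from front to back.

/t̪/, /ʂ/, /k/

place of articulation  stop      fricative
dental            —         θ       
alveolar          t         s       
retroflex         ʈ         —       
velar             —         x       
Gaps, from front to back: dental lacks stop (/t̪/); retroflex lacks fricative (/ʂ/); velar lacks stop (/k/).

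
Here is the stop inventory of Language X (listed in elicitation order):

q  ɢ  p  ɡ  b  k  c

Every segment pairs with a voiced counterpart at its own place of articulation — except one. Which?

Bilabial: /p/ ~ /b/
Velar: /k/ ~ /ɡ/
Uvular: /q/ ~ /ɢ/
Palatal: only /c/ (voiceless); no voiced partner.
So /c/ is the unpaired segment.

/c/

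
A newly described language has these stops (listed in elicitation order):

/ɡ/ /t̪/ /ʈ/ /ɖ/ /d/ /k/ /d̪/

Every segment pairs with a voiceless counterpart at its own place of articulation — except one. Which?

/d/

Dental: /t̪/ ~ /d̪/
Retroflex: /ʈ/ ~ /ɖ/
Velar: /k/ ~ /ɡ/
Alveolar: only /d/ (voiced); no voiceless partner.
So /d/ is the unpaired segment.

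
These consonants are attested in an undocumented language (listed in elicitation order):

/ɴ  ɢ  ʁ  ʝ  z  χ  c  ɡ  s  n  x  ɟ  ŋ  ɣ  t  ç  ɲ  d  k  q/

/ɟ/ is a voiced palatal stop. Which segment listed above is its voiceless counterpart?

The voiceless counterpart is a voiceless palatal stop — in this inventory, /c/.

/c/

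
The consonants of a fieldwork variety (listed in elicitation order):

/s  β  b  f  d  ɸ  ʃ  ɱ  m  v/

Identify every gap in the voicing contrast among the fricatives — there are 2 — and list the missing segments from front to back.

/z/, /ʒ/

place of articulation  voiceless  voiced  
bilabial          ɸ         β       
labiodental       f         v       
alveolar          s         —       
postalveolar      ʃ         —       
Gaps, from front to back: alveolar lacks voiced (/z/); postalveolar lacks voiced (/ʒ/).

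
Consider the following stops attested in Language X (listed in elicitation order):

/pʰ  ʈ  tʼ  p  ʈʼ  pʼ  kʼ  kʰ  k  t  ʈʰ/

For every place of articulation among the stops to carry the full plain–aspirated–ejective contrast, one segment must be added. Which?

Plain: /p/ (bilabial), /t/ (alveolar), /ʈ/ (retroflex), /k/ (velar).
Aspirated: /pʰ/ (bilabial), /ʈʰ/ (retroflex), /kʰ/ (velar).
Ejective: /pʼ/ (bilabial), /tʼ/ (alveolar), /ʈʼ/ (retroflex), /kʼ/ (velar).
The alveolar row has no aspirated member, so the gap is the aspirated alveolar stop /tʰ/.

/tʰ/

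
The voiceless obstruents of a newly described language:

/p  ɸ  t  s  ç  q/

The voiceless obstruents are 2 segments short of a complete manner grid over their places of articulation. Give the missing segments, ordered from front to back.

/c/, /χ/

place of articulation  stop      fricative
bilabial          p         ɸ       
alveolar          t         s       
palatal           —         ç       
uvular            q         —       
Gaps, from front to back: palatal lacks stop (/c/); uvular lacks fricative (/χ/).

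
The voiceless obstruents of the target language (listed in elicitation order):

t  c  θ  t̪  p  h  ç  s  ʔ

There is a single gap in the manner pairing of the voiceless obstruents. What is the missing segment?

/ɸ/

place of articulation  stop      fricative
bilabial          p         —       
dental            t̪        θ       
alveolar          t         s       
palatal           c         ç       
glottal           ʔ         h       
The bilabial row has no fricative member, so the gap is the bilabial fricative /ɸ/.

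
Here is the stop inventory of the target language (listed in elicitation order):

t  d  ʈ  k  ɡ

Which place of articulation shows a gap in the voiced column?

retroflex

Voiceless: /t/ (alveolar), /ʈ/ (retroflex), /k/ (velar).
Voiced: /d/ (alveolar), /ɡ/ (velar).
Every place of articulation has a voiced member except retroflex, where /ɖ/ would be expected.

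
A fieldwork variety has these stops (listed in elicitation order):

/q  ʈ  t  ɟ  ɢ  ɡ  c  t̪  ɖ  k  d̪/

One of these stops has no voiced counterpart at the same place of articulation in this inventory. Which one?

/t/

Dental: /t̪/ ~ /d̪/
Retroflex: /ʈ/ ~ /ɖ/
Palatal: /c/ ~ /ɟ/
Velar: /k/ ~ /ɡ/
Uvular: /q/ ~ /ɢ/
Alveolar: only /t/ (voiceless); no voiced partner.
So /t/ is the unpaired segment.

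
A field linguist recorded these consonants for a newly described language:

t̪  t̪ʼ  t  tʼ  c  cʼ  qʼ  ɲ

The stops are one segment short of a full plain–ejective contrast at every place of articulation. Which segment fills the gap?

place of articulation  plain     ejective
dental            t̪        t̪ʼ     
alveolar          t         tʼ      
palatal           c         cʼ      
uvular            —         qʼ      
The uvular row has no plain member, so the gap is the plain uvular stop /q/.

/q/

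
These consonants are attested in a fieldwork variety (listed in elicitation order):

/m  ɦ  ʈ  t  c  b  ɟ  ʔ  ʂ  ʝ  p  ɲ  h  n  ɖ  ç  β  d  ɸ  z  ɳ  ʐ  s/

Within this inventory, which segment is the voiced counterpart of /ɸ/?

/ɸ/ is a voiceless bilabial fricative.
The voiced counterpart is a voiced bilabial fricative — in this inventory, /β/.

/β/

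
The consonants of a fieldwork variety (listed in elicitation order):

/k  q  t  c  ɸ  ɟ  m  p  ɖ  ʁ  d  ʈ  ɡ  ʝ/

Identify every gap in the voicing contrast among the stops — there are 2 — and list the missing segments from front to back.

/b/, /ɢ/

Voiceless: /p/ (bilabial), /t/ (alveolar), /ʈ/ (retroflex), /c/ (palatal), /k/ (velar), /q/ (uvular).
Voiced: /d/ (alveolar), /ɖ/ (retroflex), /ɟ/ (palatal), /ɡ/ (velar).
Gaps, from front to back: bilabial lacks voiced (/b/); uvular lacks voiced (/ɢ/).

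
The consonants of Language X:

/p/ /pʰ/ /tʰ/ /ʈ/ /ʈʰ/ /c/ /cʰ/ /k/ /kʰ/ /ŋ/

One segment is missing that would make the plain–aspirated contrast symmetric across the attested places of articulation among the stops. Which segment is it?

place of articulation  plain     aspirated
bilabial          p         pʰ      
alveolar          —         tʰ      
retroflex         ʈ         ʈʰ      
palatal           c         cʰ      
velar             k         kʰ      
The alveolar row has no plain member, so the gap is the plain alveolar stop /t/.

/t/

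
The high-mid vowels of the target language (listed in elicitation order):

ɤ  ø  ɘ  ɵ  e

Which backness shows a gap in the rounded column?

back

front: unrounded /e/, rounded /ø/.
central: unrounded /ɘ/, rounded /ɵ/.
back: unrounded /ɤ/, rounded —.
Every backness has a rounded member except back, where /o/ would be expected.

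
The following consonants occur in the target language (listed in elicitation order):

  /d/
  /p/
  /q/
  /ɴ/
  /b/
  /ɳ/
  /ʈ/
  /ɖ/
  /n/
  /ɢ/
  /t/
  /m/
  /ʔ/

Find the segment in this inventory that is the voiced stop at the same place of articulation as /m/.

/b/

/m/ is a bilabial nasal.
The voiced stop at the same place is a voiced bilabial stop — in this inventory, /b/.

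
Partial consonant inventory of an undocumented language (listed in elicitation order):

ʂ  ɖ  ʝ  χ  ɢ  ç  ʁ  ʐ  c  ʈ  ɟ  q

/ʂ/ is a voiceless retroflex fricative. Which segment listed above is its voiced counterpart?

/ʐ/

The voiced counterpart is a voiced retroflex fricative — in this inventory, /ʐ/.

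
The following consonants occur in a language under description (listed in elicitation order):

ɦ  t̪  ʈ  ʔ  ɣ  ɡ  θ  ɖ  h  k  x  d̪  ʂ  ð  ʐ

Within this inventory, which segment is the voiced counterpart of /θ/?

/θ/ is a voiceless dental fricative.
The voiced counterpart is a voiced dental fricative — in this inventory, /ð/.

/ð/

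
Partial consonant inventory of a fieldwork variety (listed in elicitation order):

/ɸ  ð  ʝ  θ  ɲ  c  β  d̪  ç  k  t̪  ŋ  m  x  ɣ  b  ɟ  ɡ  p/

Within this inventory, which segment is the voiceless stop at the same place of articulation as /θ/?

/θ/ is a voiceless dental fricative.
The voiceless stop at the same place is a voiceless dental stop — in this inventory, /t̪/.

/t̪/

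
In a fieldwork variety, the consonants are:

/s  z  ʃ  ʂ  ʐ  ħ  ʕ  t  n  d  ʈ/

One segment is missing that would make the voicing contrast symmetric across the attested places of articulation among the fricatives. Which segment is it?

place of articulation  voiceless  voiced  
alveolar          s         z       
postalveolar      ʃ         —       
retroflex         ʂ         ʐ       
pharyngeal        ħ         ʕ       
The postalveolar row has no voiced member, so the gap is the voiced postalveolar fricative /ʒ/.

/ʒ/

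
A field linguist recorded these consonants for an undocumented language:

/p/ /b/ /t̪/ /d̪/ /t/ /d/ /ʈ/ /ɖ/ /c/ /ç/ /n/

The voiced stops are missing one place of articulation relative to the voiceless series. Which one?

place of articulation  voiceless  voiced  
bilabial          p         b       
dental            t̪        d̪      
alveolar          t         d       
retroflex         ʈ         ɖ       
palatal           c         —       
Every place of articulation has a voiced member except palatal, where /ɟ/ would be expected.

palatal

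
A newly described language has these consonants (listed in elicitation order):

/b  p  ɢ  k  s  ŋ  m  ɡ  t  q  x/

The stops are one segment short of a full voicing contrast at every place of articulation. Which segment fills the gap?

/d/

place of articulation  voiceless  voiced  
bilabial          p         b       
alveolar          t         —       
velar             k         ɡ       
uvular            q         ɢ       
The alveolar row has no voiced member, so the gap is the voiced alveolar stop /d/.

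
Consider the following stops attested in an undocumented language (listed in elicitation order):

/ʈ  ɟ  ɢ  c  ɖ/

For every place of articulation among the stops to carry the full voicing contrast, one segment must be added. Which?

/q/

place of articulation  voiceless  voiced  
retroflex         ʈ         ɖ       
palatal           c         ɟ       
uvular            —         ɢ       
The uvular row has no voiceless member, so the gap is the voiceless uvular stop /q/.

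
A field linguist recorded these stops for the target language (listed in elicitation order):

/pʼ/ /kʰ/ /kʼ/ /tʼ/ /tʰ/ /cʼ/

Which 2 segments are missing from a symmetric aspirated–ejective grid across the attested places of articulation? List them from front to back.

/pʰ/, /cʰ/

place of articulation  aspirated  ejective
bilabial          —         pʼ      
alveolar          tʰ        tʼ      
palatal           —         cʼ      
velar             kʰ        kʼ      
Gaps, from front to back: bilabial lacks aspirated (/pʰ/); palatal lacks aspirated (/cʰ/).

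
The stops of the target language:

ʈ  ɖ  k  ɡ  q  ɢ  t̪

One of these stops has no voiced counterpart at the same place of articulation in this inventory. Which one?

Retroflex: /ʈ/ ~ /ɖ/
Velar: /k/ ~ /ɡ/
Uvular: /q/ ~ /ɢ/
Dental: only /t̪/ (voiceless); no voiced partner.
So /t̪/ is the unpaired segment.

/t̪/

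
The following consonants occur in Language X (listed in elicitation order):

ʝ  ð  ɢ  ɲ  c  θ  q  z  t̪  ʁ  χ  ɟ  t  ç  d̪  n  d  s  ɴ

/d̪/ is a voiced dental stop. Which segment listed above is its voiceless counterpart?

/t̪/

The voiceless counterpart is a voiceless dental stop — in this inventory, /t̪/.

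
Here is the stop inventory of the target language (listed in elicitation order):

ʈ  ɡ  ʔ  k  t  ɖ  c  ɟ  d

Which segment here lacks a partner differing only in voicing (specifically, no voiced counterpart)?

Alveolar: /t/ ~ /d/
Retroflex: /ʈ/ ~ /ɖ/
Palatal: /c/ ~ /ɟ/
Velar: /k/ ~ /ɡ/
Glottal: only /ʔ/ (voiceless); no voiced partner.
So /ʔ/ is the unpaired segment.

/ʔ/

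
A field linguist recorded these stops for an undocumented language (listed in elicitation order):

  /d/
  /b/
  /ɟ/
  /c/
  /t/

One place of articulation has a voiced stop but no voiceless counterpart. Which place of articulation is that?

bilabial: voiceless —, voiced /b/.
alveolar: voiceless /t/, voiced /d/.
palatal: voiceless /c/, voiced /ɟ/.
Every place of articulation has a voiceless member except bilabial, where /p/ would be expected.

bilabial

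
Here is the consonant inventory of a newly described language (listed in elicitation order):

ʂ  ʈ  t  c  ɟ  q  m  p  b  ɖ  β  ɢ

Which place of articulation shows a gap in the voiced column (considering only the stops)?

alveolar

place of articulation  voiceless  voiced  
bilabial          p         b       
alveolar          t         —       
retroflex         ʈ         ɖ       
palatal           c         ɟ       
uvular            q         ɢ       
Every place of articulation has a voiced member except alveolar, where /d/ would be expected.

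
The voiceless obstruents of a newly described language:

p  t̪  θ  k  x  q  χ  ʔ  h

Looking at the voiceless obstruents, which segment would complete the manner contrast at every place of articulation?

/ɸ/

bilabial: stop /p/, fricative —.
dental: stop /t̪/, fricative /θ/.
velar: stop /k/, fricative /x/.
uvular: stop /q/, fricative /χ/.
glottal: stop /ʔ/, fricative /h/.
The bilabial row has no fricative member, so the gap is the bilabial fricative /ɸ/.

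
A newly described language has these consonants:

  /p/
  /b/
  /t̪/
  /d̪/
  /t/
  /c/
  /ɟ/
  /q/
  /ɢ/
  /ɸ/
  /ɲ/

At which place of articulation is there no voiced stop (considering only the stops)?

alveolar

place of articulation  voiceless  voiced  
bilabial          p         b       
dental            t̪        d̪      
alveolar          t         —       
palatal           c         ɟ       
uvular            q         ɢ       
Every place of articulation has a voiced member except alveolar, where /d/ would be expected.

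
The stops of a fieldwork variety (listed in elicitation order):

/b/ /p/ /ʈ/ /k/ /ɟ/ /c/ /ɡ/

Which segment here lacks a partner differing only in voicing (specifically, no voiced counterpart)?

Bilabial: /p/ ~ /b/
Palatal: /c/ ~ /ɟ/
Velar: /k/ ~ /ɡ/
Retroflex: only /ʈ/ (voiceless); no voiced partner.
So /ʈ/ is the unpaired segment.

/ʈ/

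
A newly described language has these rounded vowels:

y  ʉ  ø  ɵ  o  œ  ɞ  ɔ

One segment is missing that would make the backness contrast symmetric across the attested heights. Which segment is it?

/u/

height            front     central   back    
high              y         ʉ         —       
high-mid          ø         ɵ         o       
low-mid           œ         ɞ         ɔ       
The high row has no back member, so the gap is the high back rounded vowel /u/.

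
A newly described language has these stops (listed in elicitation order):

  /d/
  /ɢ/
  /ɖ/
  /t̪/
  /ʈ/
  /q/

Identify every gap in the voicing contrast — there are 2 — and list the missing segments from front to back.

/d̪/, /t/

Voiceless: /t̪/ (dental), /ʈ/ (retroflex), /q/ (uvular).
Voiced: /d/ (alveolar), /ɖ/ (retroflex), /ɢ/ (uvular).
Gaps, from front to back: dental lacks voiced (/d̪/); alveolar lacks voiceless (/t/).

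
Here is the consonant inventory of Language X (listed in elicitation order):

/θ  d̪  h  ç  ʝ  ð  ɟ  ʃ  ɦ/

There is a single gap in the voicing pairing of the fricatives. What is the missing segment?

/ʒ/

Voiceless: /θ/ (dental), /ʃ/ (postalveolar), /ç/ (palatal), /h/ (glottal).
Voiced: /ð/ (dental), /ʝ/ (palatal), /ɦ/ (glottal).
The postalveolar row has no voiced member, so the gap is the voiced postalveolar fricative /ʒ/.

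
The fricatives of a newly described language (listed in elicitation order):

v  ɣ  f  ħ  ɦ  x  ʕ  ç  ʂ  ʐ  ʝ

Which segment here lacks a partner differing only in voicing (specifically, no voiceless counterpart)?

Labiodental: /f/ ~ /v/
Retroflex: /ʂ/ ~ /ʐ/
Palatal: /ç/ ~ /ʝ/
Velar: /x/ ~ /ɣ/
Pharyngeal: /ħ/ ~ /ʕ/
Glottal: only /ɦ/ (voiced); no voiceless partner.
So /ɦ/ is the unpaired segment.

/ɦ/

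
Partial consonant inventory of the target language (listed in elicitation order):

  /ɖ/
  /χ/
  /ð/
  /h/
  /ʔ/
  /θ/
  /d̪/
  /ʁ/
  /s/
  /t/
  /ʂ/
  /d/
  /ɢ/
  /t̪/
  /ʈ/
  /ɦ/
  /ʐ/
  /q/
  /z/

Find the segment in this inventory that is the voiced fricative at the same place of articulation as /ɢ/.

/ɢ/ is a voiced uvular stop.
The voiced fricative at the same place is a voiced uvular fricative — in this inventory, /ʁ/.

/ʁ/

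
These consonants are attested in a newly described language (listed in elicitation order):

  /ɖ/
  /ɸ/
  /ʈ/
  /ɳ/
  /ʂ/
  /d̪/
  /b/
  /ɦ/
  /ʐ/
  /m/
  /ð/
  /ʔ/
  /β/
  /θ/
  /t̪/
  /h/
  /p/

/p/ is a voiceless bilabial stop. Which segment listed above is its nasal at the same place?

The nasal at the same place is a bilabial nasal — in this inventory, /m/.

/m/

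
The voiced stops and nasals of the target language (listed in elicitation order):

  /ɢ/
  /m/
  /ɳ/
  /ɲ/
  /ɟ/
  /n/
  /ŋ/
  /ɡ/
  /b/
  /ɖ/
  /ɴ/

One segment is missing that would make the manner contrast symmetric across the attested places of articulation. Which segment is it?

Oral stop: /b/ (bilabial), /ɖ/ (retroflex), /ɟ/ (palatal), /ɡ/ (velar), /ɢ/ (uvular).
Nasal: /m/ (bilabial), /n/ (alveolar), /ɳ/ (retroflex), /ɲ/ (palatal), /ŋ/ (velar), /ɴ/ (uvular).
The alveolar row has no oral stop member, so the gap is the alveolar oral stop /d/.

/d/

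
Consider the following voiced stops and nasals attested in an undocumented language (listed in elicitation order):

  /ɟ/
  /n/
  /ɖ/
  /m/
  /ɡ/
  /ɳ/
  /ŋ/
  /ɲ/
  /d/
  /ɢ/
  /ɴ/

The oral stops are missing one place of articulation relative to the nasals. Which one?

bilabial

place of articulation  oral stop  nasal   
bilabial          —         m       
alveolar          d         n       
retroflex         ɖ         ɳ       
palatal           ɟ         ɲ       
velar             ɡ         ŋ       
uvular            ɢ         ɴ       
Every place of articulation has an oral stop member except bilabial, where /b/ would be expected.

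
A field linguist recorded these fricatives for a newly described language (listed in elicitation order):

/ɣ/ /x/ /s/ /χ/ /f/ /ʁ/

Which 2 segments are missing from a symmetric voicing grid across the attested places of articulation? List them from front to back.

Voiceless: /f/ (labiodental), /s/ (alveolar), /x/ (velar), /χ/ (uvular).
Voiced: /ɣ/ (velar), /ʁ/ (uvular).
Gaps, from front to back: labiodental lacks voiced (/v/); alveolar lacks voiced (/z/).

/v/, /z/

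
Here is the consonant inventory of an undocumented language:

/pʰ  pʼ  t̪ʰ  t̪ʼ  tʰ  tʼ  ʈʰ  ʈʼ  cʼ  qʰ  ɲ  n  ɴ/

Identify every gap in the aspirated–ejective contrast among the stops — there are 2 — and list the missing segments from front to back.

place of articulation  aspirated  ejective
bilabial          pʰ        pʼ      
dental            t̪ʰ       t̪ʼ     
alveolar          tʰ        tʼ      
retroflex         ʈʰ        ʈʼ      
palatal           —         cʼ      
uvular            qʰ        —       
Gaps, from front to back: palatal lacks aspirated (/cʰ/); uvular lacks ejective (/qʼ/).

/cʰ/, /qʼ/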